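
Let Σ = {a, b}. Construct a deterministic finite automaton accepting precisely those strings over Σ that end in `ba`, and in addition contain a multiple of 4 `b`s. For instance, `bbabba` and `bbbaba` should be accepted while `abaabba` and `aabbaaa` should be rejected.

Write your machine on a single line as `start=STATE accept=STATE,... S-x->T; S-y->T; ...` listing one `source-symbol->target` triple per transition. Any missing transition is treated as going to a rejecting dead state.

start=S0; accept=S5; S0-a->S0; S0-b->S1; S1-a->S1; S1-b->S2; S2-a->S2; S2-b->S3; S3-a->S3; S3-b->S4; S4-a->S5; S4-b->S1; S5-a->S0; S5-b->S1

Handle the two conditions separately and then intersect. The first has 3 states tracking how much of the suffix `ba` has currently been matched; the second has 4 states tracking the count of `b`s modulo 4. A product state is a pair (one from each), accepting exactly when both do. After merging equivalent states the machine shrinks.
With 6 states:
        a   b  
>  S0   S0  S1 
   S1   S1  S2 
   S2   S2  S3 
   S3   S3  S4 
   S4   S5  S1 
 * S5   S0  S1 
(> = start, * = accepting)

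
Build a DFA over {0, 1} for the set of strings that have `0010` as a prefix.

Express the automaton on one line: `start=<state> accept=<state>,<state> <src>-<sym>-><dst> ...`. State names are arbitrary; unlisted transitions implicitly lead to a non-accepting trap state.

start=s0 accept=s4 s0-0->s1 s0-1->s5 s1-0->s2 s1-1->s5 s2-0->s5 s2-1->s3 s3-0->s4 s3-1->s5 s4-0->s4 s4-1->s4 s5-0->s5 s5-1->s5

Check the first 4 symbols one by one: s0 through s3 record how many have matched `0010` so far; any wrong symbol goes to the dead state s5. After all 4 match we enter the accepting sink s4.
        0   1  
>  s0   s1  s5 
   s1   s2  s5 
   s2   s5  s3 
   s3   s4  s5 
 * s4   s4  s4 
   s5   s5  s5 
(> = start, * = accepting)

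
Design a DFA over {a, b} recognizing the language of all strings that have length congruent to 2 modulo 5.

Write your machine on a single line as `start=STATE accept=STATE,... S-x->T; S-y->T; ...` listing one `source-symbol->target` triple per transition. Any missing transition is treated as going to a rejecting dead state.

Count input length modulo 5: every symbol advances one step around the cycle s0 → s1 → s2 → s3 → s4 → s0. Accept at s2.
5 states suffice.
        a   b  
>  s0   s1  s1 
   s1   s2  s2 
 * s2   s3  s3 
   s3   s4  s4 
   s4   s0  s0 
(> = start, * = accepting)

start=s0; accept=s2; s0-a->s1; s0-b->s1; s1-a->s2; s1-b->s2; s2-a->s3; s2-b->s3; s3-a->s4; s3-b->s4; s4-a->s0; s4-b->s0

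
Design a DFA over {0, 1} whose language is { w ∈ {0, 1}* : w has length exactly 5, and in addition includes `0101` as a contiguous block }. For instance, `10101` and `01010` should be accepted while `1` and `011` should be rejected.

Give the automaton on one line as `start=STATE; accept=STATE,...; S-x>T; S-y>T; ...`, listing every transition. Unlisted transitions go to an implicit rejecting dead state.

Run two small machines in parallel and take their product. One (7 states) tracks the input length, saturating at 6; the other (5 states) tracks whether and how much of `0101` has been seen. Each combined state is a pair, one component from each; accept when both components accept. Minimizing collapses redundant product states.
An 11-state machine:
          0    1  
>  S0     S1   S2 
   S1     S3   S4 
   S2     S3   S5 
   S3     S5   S6 
   S4     S7   S5 
   S5     S5   S5 
   S6     S8   S5 
   S7     S5   S9 
   S8     S5  S10 
   S9    S10  S10 
 * S10    S5   S5 
(> = start, * = accepting)

start=S0; accept=S10; S0-0>S1; S0-1>S2; S1-0>S3; S1-1>S4; S2-0>S3; S2-1>S5; S3-0>S5; S3-1>S6; S4-0>S7; S4-1>S5; S5-0>S5; S5-1>S5; S6-0>S8; S6-1>S5; S7-0>S5; S7-1>S9; S8-0>S5; S8-1>S10; S9-0>S10; S9-1>S10; S10-0>S5; S10-1>S5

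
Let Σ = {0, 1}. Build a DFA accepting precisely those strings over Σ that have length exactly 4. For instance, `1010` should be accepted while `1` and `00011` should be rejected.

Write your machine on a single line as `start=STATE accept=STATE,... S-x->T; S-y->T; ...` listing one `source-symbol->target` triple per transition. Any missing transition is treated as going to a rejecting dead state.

Count input length up to 5: every symbol moves from A toward F, which means 'more than 4' and absorbs. Accept from {E}.
With 6 states:
       0  1 
>  A   B  B 
   B   C  C 
   C   D  D 
   D   E  E 
 * E   F  F 
   F   F  F 
(> = start, * = accepting)

start=A; accept=E; A-0->B; A-1->B; B-0->C; B-1->C; C-0->D; C-1->D; D-0->E; D-1->E; E-0->F; E-1->F; F-0->F; F-1->F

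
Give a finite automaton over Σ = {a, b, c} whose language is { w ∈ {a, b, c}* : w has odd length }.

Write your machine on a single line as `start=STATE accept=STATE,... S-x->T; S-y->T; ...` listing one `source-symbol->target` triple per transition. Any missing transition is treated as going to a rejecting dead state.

Only the length mod 2 matters, so use a 2-cycle: from any state, every input symbol moves to the next state, wrapping S1 back to S0. Mark S1 accepting.
        a   b   c  
>  S0   S1  S1  S1 
 * S1   S0  S0  S0 
(> = start, * = accepting)

start=S0; accept=S1; S0-a->S1; S0-b->S1; S0-c->S1; S1-a->S0; S1-b->S0; S1-c->S0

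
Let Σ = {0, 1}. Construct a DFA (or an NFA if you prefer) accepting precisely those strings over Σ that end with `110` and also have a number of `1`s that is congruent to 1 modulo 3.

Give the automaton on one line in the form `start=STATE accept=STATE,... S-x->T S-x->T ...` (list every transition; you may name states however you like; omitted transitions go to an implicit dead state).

start=q0 accept=q5 q0-0->q0 q0-1->q1 q1-0->q1 q1-1->q2 q2-0->q2 q2-1->q3 q3-0->q0 q3-1->q4 q4-0->q5 q4-1->q2 q5-0->q1 q5-1->q2

Handle the two conditions separately and then intersect. One (4 states) tracks how much of the suffix `110` has currently been matched; the other (3 states) tracks the count of `1`s modulo 3. Each combined state is a pair, one component from each; accept when both components accept. Minimizing collapses redundant product states.
A 6-state machine:
        0   1  
>  q0   q0  q1 
   q1   q1  q2 
   q2   q2  q3 
   q3   q0  q4 
   q4   q5  q2 
 * q5   q1  q2 
(> = start, * = accepting)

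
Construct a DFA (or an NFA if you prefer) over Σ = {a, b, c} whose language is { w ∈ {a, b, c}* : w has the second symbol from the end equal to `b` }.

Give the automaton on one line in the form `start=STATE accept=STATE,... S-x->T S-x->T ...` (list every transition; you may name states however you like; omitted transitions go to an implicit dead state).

start=S0 accept=S7,S8,S9 S0-a->S1 S0-b->S2 S0-c->S3 S1-a->S4 S1-b->S5 S1-c->S6 S2-a->S7 S2-b->S8 S2-c->S9 S3-a->S10 S3-b->S11 S3-c->S12 S4-a->S4 S4-b->S5 S4-c->S6 S5-a->S7 S5-b->S8 S5-c->S9 S6-a->S10 S6-b->S11 S6-c->S12 S7-a->S4 S7-b->S5 S7-c->S6 S8-a->S7 S8-b->S8 S8-c->S9 S9-a->S10 S9-b->S11 S9-c->S12 S10-a->S4 S10-b->S5 S10-c->S6 S11-a->S7 S11-b->S8 S11-c->S9 S12-a->S10 S12-b->S11 S12-c->S12

Because acceptance depends on a position counted from the end, the machine has to buffer the most recent 2 symbols. Make each state the string of the last up-to-2 symbols read; on input `x` shift the window left and append `x`. Accept when the buffered window has length 2 and begins with `b`.
With 13 states:
          a    b    c  
>  S0     S1   S2   S3 
   S1     S4   S5   S6 
   S2     S7   S8   S9 
   S3    S10  S11  S12 
   S4     S4   S5   S6 
   S5     S7   S8   S9 
   S6    S10  S11  S12 
 * S7     S4   S5   S6 
 * S8     S7   S8   S9 
 * S9    S10  S11  S12 
   S10    S4   S5   S6 
   S11    S7   S8   S9 
   S12   S10  S11  S12 
(> = start, * = accepting)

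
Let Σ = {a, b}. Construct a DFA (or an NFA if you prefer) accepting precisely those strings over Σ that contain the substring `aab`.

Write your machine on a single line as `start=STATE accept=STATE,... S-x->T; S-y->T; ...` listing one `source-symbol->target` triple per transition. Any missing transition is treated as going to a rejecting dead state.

start=s0; accept=s3; s0-a->s1; s0-b->s0; s1-a->s2; s1-b->s0; s2-a->s2; s2-b->s3; s3-a->s3; s3-b->s3

States s0..s2 record the length of the longest prefix of `aab` that matches the current input suffix. Reaching s3 means `aab` has been seen, and we stay there forever. Accept from s3.
With 4 states:
        a   b  
>  s0   s1  s0 
   s1   s2  s0 
   s2   s2  s3 
 * s3   s3  s3 
(> = start, * = accepting)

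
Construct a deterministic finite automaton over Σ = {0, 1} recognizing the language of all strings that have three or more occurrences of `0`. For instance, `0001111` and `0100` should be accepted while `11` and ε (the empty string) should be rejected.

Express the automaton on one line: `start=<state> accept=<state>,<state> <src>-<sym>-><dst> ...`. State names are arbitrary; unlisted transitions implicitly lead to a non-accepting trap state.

start=q0 accept=q3,q4 q0-0->q1 q0-1->q0 q1-0->q2 q1-1->q1 q2-0->q3 q2-1->q2 q3-0->q4 q3-1->q3 q4-0->q4 q4-1->q4

Count `0`s, saturating at 4: states q0 through q3 mean 0 through 3 `0`s seen; q4 means more than 3. Each `0` increments (capped at q4); other symbols loop. Accept from {q3, q4}.
5 states suffice.
        0   1  
>  q0   q1  q0 
   q1   q2  q1 
   q2   q3  q2 
 * q3   q4  q3 
 * q4   q4  q4 
(> = start, * = accepting)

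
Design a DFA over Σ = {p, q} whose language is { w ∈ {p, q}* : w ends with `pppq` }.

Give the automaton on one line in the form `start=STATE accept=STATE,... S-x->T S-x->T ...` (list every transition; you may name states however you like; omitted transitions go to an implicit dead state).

Remember how much of `pppq` the current input suffix matches. State S0 means no match yet; S1 means the last symbol is `p`; S2 means the last 2 symbols are `pp`; S3 means the last 3 symbols are `ppp`; S4 means the last 4 symbols are `pppq`. Only S4 accepts. On a mismatch, fall back to the longest proper suffix that is still a prefix of `pppq`.
With 5 states:
        p   q  
>  S0   S1  S0 
   S1   S2  S0 
   S2   S3  S0 
   S3   S3  S4 
 * S4   S1  S0 
(> = start, * = accepting)

start=S0 accept=S4 S0-p->S1 S0-q->S0 S1-p->S2 S1-q->S0 S2-p->S3 S2-q->S0 S3-p->S3 S3-q->S4 S4-p->S1 S4-q->S0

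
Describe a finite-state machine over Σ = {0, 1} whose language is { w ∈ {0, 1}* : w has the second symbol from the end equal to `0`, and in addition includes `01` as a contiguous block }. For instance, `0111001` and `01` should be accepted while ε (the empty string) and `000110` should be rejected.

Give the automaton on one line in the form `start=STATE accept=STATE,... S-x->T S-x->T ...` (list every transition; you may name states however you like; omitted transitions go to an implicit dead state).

Handle the two conditions separately and then intersect. The first has 7 states tracking the last 2 symbols read; the second has 3 states tracking whether and how much of `01` has been seen. A product state is a pair (one from each), accepting exactly when both do.
A 10-state machine:
        0   1  
>  S0   S1  S2 
   S1   S3  S4 
   S2   S5  S6 
   S3   S3  S4 
 * S4   S7  S8 
   S5   S3  S4 
   S6   S5  S6 
   S7   S9  S4 
   S8   S7  S8 
 * S9   S9  S4 
(> = start, * = accepting)

start=S0 accept=S4,S9 S0-0->S1 S0-1->S2 S1-0->S3 S1-1->S4 S2-0->S5 S2-1->S6 S3-0->S3 S3-1->S4 S4-0->S7 S4-1->S8 S5-0->S3 S5-1->S4 S6-0->S5 S6-1->S6 S7-0->S9 S7-1->S4 S8-0->S7 S8-1->S8 S9-0->S9 S9-1->S4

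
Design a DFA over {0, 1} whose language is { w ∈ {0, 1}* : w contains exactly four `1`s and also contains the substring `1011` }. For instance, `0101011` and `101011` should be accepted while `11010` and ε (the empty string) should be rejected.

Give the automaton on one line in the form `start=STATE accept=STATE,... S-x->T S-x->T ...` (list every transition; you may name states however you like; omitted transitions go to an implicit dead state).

Build one automaton per condition and run them in lockstep. One (6 states) tracks the count of `1`s, saturating at 5; the other (5 states) tracks whether and how much of `1011` has been seen. Each combined state is a pair, one component from each; accept when both components accept. After merging equivalent states the machine shrinks.
11 states suffice.
          0    1  
>  q0     q0   q1 
   q1     q2   q3 
   q2     q4   q5 
   q3     q6   q7 
   q4     q4   q3 
   q5     q6   q8 
   q6     q7   q9 
   q7     q7   q7 
   q8     q8  q10 
   q9     q7  q10 
 * q10   q10   q7 
(> = start, * = accepting)

start=q0 accept=q10 q0-0->q0 q0-1->q1 q1-0->q2 q1-1->q3 q2-0->q4 q2-1->q5 q3-0->q6 q3-1->q7 q4-0->q4 q4-1->q3 q5-0->q6 q5-1->q8 q6-0->q7 q6-1->q9 q7-0->q7 q7-1->q7 q8-0->q8 q8-1->q10 q9-0->q7 q9-1->q10 q10-0->q10 q10-1->q7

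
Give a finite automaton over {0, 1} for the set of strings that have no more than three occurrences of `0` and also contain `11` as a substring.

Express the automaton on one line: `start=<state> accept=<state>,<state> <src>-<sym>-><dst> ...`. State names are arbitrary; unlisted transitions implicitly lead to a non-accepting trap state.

Handle the two conditions separately and then intersect. The first has 5 states tracking the count of `0`s, saturating at 4; the second has 3 states tracking whether and how much of `11` has been seen. A product state is a pair (one from each), accepting exactly when both do.
A 15-state machine:
          0    1  
>  q0     q1   q2 
   q1     q3   q4 
   q2     q1   q5 
   q3     q6   q7 
   q4     q3   q8 
 * q5     q8   q5 
   q6     q9  q10 
   q7     q6  q11 
 * q8    q11   q8 
   q9     q9  q12 
   q10    q9  q13 
 * q11   q13  q11 
   q12    q9  q14 
 * q13   q14  q13 
   q14   q14  q14 
(> = start, * = accepting)

start=q0 accept=q5,q8,q11,q13 q0-0->q1 q0-1->q2 q1-0->q3 q1-1->q4 q2-0->q1 q2-1->q5 q3-0->q6 q3-1->q7 q4-0->q3 q4-1->q8 q5-0->q8 q5-1->q5 q6-0->q9 q6-1->q10 q7-0->q6 q7-1->q11 q8-0->q11 q8-1->q8 q9-0->q9 q9-1->q12 q10-0->q9 q10-1->q13 q11-0->q13 q11-1->q11 q12-0->q9 q12-1->q14 q13-0->q14 q13-1->q13 q14-0->q14 q14-1->q14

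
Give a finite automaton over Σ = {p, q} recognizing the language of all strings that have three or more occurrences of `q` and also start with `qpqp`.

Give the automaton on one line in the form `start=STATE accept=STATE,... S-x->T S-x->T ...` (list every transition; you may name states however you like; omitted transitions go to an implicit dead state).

start=S0 accept=S6 S0-p->S1 S0-q->S2 S1-p->S1 S1-q->S1 S2-p->S3 S2-q->S1 S3-p->S1 S3-q->S4 S4-p->S5 S4-q->S1 S5-p->S5 S5-q->S6 S6-p->S6 S6-q->S6

Build one automaton per condition and run them in lockstep. The first has 5 states tracking the count of `q`s, saturating at 4; the second has 6 states tracking whether the input so far still matches the prefix `qpqp`. A product state is a pair (one from each), accepting exactly when both do. Equivalent product states are then merged.
7 states suffice.
        p   q  
>  S0   S1  S2 
   S1   S1  S1 
   S2   S3  S1 
   S3   S1  S4 
   S4   S5  S1 
   S5   S5  S6 
 * S6   S6  S6 
(> = start, * = accepting)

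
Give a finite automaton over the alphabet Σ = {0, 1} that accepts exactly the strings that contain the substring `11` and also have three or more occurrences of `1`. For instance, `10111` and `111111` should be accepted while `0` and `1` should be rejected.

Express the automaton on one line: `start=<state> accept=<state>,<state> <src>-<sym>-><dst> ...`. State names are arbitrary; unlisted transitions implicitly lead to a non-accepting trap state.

start=q0 accept=q5 q0-0->q0 q0-1->q1 q1-0->q2 q1-1->q3 q2-0->q2 q2-1->q4 q3-0->q3 q3-1->q5 q4-0->q2 q4-1->q5 q5-0->q5 q5-1->q5

Build one automaton per condition and run them in lockstep. One (3 states) tracks whether and how much of `11` has been seen; the other (5 states) tracks the count of `1`s, saturating at 4. Each combined state is a pair, one component from each; accept when both components accept. After merging equivalent states the machine shrinks.
With 6 states:
        0   1  
>  q0   q0  q1 
   q1   q2  q3 
   q2   q2  q4 
   q3   q3  q5 
   q4   q2  q5 
 * q5   q5  q5 
(> = start, * = accepting)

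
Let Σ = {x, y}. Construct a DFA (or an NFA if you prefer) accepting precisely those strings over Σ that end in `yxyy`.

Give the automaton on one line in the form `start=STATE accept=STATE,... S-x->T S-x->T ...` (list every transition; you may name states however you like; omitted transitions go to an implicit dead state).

start=A accept=E A-x->A A-y->B B-x->C B-y->B C-x->A C-y->D D-x->C D-y->E E-x->C E-y->B

Let each state record the length of the longest suffix of the input read so far that is also a prefix of `yxyy`. B means the last symbol is `y`; C means the last 2 symbols are `yx`; D means the last 3 symbols are `yxy`; E means the last 4 symbols are `yxyy`. Accept only at E, where the string currently ends in `yxyy`.
5 states suffice.
       x  y 
>  A   A  B 
   B   C  B 
   C   A  D 
   D   C  E 
 * E   C  B 
(> = start, * = accepting)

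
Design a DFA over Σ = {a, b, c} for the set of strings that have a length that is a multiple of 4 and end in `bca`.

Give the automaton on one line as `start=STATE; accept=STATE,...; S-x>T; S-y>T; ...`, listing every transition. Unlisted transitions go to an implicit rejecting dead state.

Build one automaton per condition and run them in lockstep. One (4 states) tracks the input length modulo 4; the other (4 states) tracks how much of the suffix `bca` has currently been matched. Each combined state is a pair, one component from each; accept when both components accept. After merging equivalent states the machine shrinks.
        a   b   c  
>  q0   q1  q1  q1 
   q1   q2  q3  q2 
   q2   q4  q4  q4 
   q3   q4  q4  q5 
   q4   q0  q0  q0 
   q5   q6  q0  q0 
 * q6   q1  q1  q1 
(> = start, * = accepting)

start=q0; accept=q6; q0-a>q1; q0-b>q1; q0-c>q1; q1-a>q2; q1-b>q3; q1-c>q2; q2-a>q4; q2-b>q4; q2-c>q4; q3-a>q4; q3-b>q4; q3-c>q5; q4-a>q0; q4-b>q0; q4-c>q0; q5-a>q6; q5-b>q0; q5-c>q0; q6-a>q1; q6-b>q1; q6-c>q1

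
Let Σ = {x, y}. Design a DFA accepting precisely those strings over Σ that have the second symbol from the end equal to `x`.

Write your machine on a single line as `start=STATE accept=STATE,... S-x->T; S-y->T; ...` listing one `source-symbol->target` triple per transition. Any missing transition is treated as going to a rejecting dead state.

Because acceptance depends on a position counted from the end, the machine has to buffer the most recent 2 symbols. Make each state the string of the last up-to-2 symbols read; on input `x` shift the window left and append `x`. Accept when the buffered window has length 2 and begins with `x`.
A 7-state machine:
        x   y  
>  q0   q1  q2 
   q1   q3  q4 
   q2   q5  q6 
 * q3   q3  q4 
 * q4   q5  q6 
   q5   q3  q4 
   q6   q5  q6 
(> = start, * = accepting)

start=q0; accept=q3,q4; q0-x->q1; q0-y->q2; q1-x->q3; q1-y->q4; q2-x->q5; q2-y->q6; q3-x->q3; q3-y->q4; q4-x->q5; q4-y->q6; q5-x->q3; q5-y->q4; q6-x->q5; q6-y->q6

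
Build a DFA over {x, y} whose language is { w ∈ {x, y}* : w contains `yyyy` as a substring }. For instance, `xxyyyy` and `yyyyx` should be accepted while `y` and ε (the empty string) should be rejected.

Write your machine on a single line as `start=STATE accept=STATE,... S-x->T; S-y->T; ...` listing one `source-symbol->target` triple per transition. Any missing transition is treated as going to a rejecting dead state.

States q0..q3 record the length of the longest prefix of `yyyy` that matches the current input suffix. Reaching q4 means `yyyy` has been seen, and we stay there forever. Accept from q4.
A 5-state machine:
        x   y  
>  q0   q0  q1 
   q1   q0  q2 
   q2   q0  q3 
   q3   q0  q4 
 * q4   q4  q4 
(> = start, * = accepting)

start=q0; accept=q4; q0-x->q0; q0-y->q1; q1-x->q0; q1-y->q2; q2-x->q0; q2-y->q3; q3-x->q0; q3-y->q4; q4-x->q4; q4-y->q4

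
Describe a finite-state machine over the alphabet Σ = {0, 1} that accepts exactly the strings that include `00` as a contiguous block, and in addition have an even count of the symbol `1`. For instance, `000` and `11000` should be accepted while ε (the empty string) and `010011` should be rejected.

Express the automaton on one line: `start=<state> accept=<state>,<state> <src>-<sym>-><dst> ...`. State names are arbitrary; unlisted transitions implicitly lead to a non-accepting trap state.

start=q0 accept=q3 q0-0->q1 q0-1->q2 q1-0->q3 q1-1->q2 q2-0->q4 q2-1->q0 q3-0->q3 q3-1->q5 q4-0->q5 q4-1->q0 q5-0->q5 q5-1->q3

Handle the two conditions separately and then intersect. The first has 3 states tracking whether and how much of `00` has been seen; the second has 2 states tracking the count of `1`s modulo 2. A product state is a pair (one from each), accepting exactly when both do.
6 states suffice.
        0   1  
>  q0   q1  q2 
   q1   q3  q2 
   q2   q4  q0 
 * q3   q3  q5 
   q4   q5  q0 
   q5   q5  q3 
(> = start, * = accepting)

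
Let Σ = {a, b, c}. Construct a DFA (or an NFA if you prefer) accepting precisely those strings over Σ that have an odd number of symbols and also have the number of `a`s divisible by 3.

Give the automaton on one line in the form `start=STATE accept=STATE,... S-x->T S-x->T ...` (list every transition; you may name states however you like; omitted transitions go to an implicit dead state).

start=s0 accept=s2 s0-a->s1 s0-b->s2 s0-c->s2 s1-a->s3 s1-b->s4 s1-c->s4 s2-a->s4 s2-b->s0 s2-c->s0 s3-a->s2 s3-b->s5 s3-c->s5 s4-a->s5 s4-b->s1 s4-c->s1 s5-a->s0 s5-b->s3 s5-c->s3

Run two small machines in parallel and take their product. The first has 2 states tracking the input length modulo 2; the second has 3 states tracking the count of `a`s modulo 3. A product state is a pair (one from each), accepting exactly when both do.
6 states suffice.
        a   b   c  
>  s0   s1  s2  s2 
   s1   s3  s4  s4 
 * s2   s4  s0  s0 
   s3   s2  s5  s5 
   s4   s5  s1  s1 
   s5   s0  s3  s3 
(> = start, * = accepting)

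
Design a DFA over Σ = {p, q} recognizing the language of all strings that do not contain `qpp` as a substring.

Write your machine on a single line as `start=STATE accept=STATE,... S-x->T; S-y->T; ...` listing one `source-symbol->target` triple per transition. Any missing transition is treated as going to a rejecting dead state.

start=A; accept=A,B,C; A-p->A; A-q->B; B-p->C; B-q->B; C-p->D; C-q->B; D-p->D; D-q->D

Track partial matches of the forbidden pattern `qpp`. State D is a dead state reached once `qpp` has occurred; every other state accepts. A means no part of `qpp` is currently matched.
With 4 states:
       p  q 
>* A   A  B 
 * B   C  B 
 * C   D  B 
   D   D  D 
(> = start, * = accepting)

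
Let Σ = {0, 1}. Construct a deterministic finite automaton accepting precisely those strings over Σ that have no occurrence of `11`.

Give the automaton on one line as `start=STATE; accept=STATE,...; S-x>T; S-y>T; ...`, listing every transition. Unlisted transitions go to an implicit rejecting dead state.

start=s0; accept=s0,s1; s0-0>s0; s0-1>s1; s1-0>s0; s1-1>s2; s2-0>s2; s2-1>s2

This is the complement of 'contains `11`'. Use the same substring-matching states — s0 through s2 holding how much of `11` has just been matched — but flip the accepting set: everything except the trap s2 accepts.
With 3 states:
        0   1  
>* s0   s0  s1 
 * s1   s0  s2 
   s2   s2  s2 
(> = start, * = accepting)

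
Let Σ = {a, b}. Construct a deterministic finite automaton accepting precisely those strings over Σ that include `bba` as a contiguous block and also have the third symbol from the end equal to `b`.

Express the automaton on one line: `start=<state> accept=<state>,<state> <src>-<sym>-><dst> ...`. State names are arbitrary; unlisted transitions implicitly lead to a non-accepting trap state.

start=s0 accept=s13,s15,s16,s21 s0-a->s1 s0-b->s2 s1-a->s3 s1-b->s4 s2-a->s5 s2-b->s6 s3-a->s7 s3-b->s8 s4-a->s9 s4-b->s10 s5-a->s11 s5-b->s12 s6-a->s13 s6-b->s14 s7-a->s7 s7-b->s8 s8-a->s9 s8-b->s10 s9-a->s11 s9-b->s12 s10-a->s13 s10-b->s14 s11-a->s7 s11-b->s8 s12-a->s9 s12-b->s10 s13-a->s15 s13-b->s16 s14-a->s13 s14-b->s14 s15-a->s17 s15-b->s18 s16-a->s19 s16-b->s20 s17-a->s17 s17-b->s18 s18-a->s19 s18-b->s20 s19-a->s15 s19-b->s16 s20-a->s13 s20-b->s21 s21-a->s13 s21-b->s21

Run two small machines in parallel and take their product. One (4 states) tracks whether and how much of `bba` has been seen; the other (15 states) tracks the last 3 symbols read. Each combined state is a pair, one component from each; accept when both components accept.
22 states suffice.
          a    b  
>  s0     s1   s2 
   s1     s3   s4 
   s2     s5   s6 
   s3     s7   s8 
   s4     s9  s10 
   s5    s11  s12 
   s6    s13  s14 
   s7     s7   s8 
   s8     s9  s10 
   s9    s11  s12 
   s10   s13  s14 
   s11    s7   s8 
   s12    s9  s10 
 * s13   s15  s16 
   s14   s13  s14 
 * s15   s17  s18 
 * s16   s19  s20 
   s17   s17  s18 
   s18   s19  s20 
   s19   s15  s16 
   s20   s13  s21 
 * s21   s13  s21 
(> = start, * = accepting)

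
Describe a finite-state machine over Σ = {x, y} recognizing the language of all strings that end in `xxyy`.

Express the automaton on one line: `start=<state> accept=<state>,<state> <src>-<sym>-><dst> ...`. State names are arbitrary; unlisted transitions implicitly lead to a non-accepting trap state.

Let each state record the length of the longest suffix of the input read so far that is also a prefix of `xxyy`. B means the last symbol is `x`; C means the last 2 symbols are `xx`; D means the last 3 symbols are `xxy`; E means the last 4 symbols are `xxyy`. Accept only at E, where the string currently ends in `xxyy`.
A 5-state machine:
       x  y 
>  A   B  A 
   B   C  A 
   C   C  D 
   D   B  E 
 * E   B  A 
(> = start, * = accepting)

start=A accept=E A-x->B A-y->A B-x->C B-y->A C-x->C C-y->D D-x->B D-y->E E-x->B E-y->A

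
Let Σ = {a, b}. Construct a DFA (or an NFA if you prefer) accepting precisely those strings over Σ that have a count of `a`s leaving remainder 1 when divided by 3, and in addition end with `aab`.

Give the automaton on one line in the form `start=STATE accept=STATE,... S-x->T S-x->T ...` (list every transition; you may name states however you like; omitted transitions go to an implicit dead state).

Build one automaton per condition and run them in lockstep. One (3 states) tracks the count of `a`s modulo 3; the other (4 states) tracks how much of the suffix `aab` has currently been matched. Each combined state is a pair, one component from each; accept when both components accept. Equivalent product states are then merged.
6 states suffice.
        a   b  
>  q0   q1  q0 
   q1   q2  q1 
   q2   q3  q2 
   q3   q4  q0 
   q4   q2  q5 
 * q5   q2  q1 
(> = start, * = accepting)

start=q0 accept=q5 q0-a->q1 q0-b->q0 q1-a->q2 q1-b->q1 q2-a->q3 q2-b->q2 q3-a->q4 q3-b->q0 q4-a->q2 q4-b->q5 q5-a->q2 q5-b->q1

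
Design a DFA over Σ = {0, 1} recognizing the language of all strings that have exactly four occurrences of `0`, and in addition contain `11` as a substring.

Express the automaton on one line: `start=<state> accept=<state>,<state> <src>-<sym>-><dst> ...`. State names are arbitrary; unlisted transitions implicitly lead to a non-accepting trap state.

Handle the two conditions separately and then intersect. The first has 6 states tracking the count of `0`s, saturating at 5; the second has 3 states tracking whether and how much of `11` has been seen. A product state is a pair (one from each), accepting exactly when both do.
18 states suffice.
          0    1  
>  S0     S1   S2 
   S1     S3   S4 
   S2     S1   S5 
   S3     S6   S7 
   S4     S3   S8 
   S5     S8   S5 
   S6     S9  S10 
   S7     S6  S11 
   S8    S11   S8 
   S9    S12  S13 
   S10    S9  S14 
   S11   S14  S11 
   S12   S12  S15 
   S13   S12  S16 
   S14   S16  S14 
   S15   S12  S17 
 * S16   S17  S16 
   S17   S17  S17 
(> = start, * = accepting)

start=S0 accept=S16 S0-0->S1 S0-1->S2 S1-0->S3 S1-1->S4 S2-0->S1 S2-1->S5 S3-0->S6 S3-1->S7 S4-0->S3 S4-1->S8 S5-0->S8 S5-1->S5 S6-0->S9 S6-1->S10 S7-0->S6 S7-1->S11 S8-0->S11 S8-1->S8 S9-0->S12 S9-1->S13 S10-0->S9 S10-1->S14 S11-0->S14 S11-1->S11 S12-0->S12 S12-1->S15 S13-0->S12 S13-1->S16 S14-0->S16 S14-1->S14 S15-0->S12 S15-1->S17 S16-0->S17 S16-1->S16 S17-0->S17 S17-1->S17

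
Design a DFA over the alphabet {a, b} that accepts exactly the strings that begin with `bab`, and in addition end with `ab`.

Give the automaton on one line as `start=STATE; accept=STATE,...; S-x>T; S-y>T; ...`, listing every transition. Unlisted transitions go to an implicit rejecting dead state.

Build one automaton per condition and run them in lockstep. The first has 5 states tracking whether the input so far still matches the prefix `bab`; the second has 3 states tracking how much of the suffix `ab` has currently been matched. A product state is a pair (one from each), accepting exactly when both do. Minimizing collapses redundant product states.
With 7 states:
        a   b  
>  s0   s1  s2 
   s1   s1  s1 
   s2   s3  s1 
   s3   s1  s4 
 * s4   s5  s6 
   s5   s5  s4 
   s6   s5  s6 
(> = start, * = accepting)

start=s0; accept=s4; s0-a>s1; s0-b>s2; s1-a>s1; s1-b>s1; s2-a>s3; s2-b>s1; s3-a>s1; s3-b>s4; s4-a>s5; s4-b>s6; s5-a>s5; s5-b>s4; s6-a>s5; s6-b>s6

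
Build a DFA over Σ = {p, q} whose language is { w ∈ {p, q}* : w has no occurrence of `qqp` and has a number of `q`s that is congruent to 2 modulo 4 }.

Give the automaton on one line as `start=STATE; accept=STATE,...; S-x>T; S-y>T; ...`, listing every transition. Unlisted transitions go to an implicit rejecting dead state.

start=S0; accept=S3,S4,S7; S0-p>S0; S0-q>S1; S1-p>S2; S1-q>S3; S2-p>S2; S2-q>S4; S3-p>S5; S3-q>S6; S4-p>S7; S4-q>S6; S5-p>S5; S5-q>S5; S6-p>S5; S6-q>S8; S7-p>S7; S7-q>S9; S8-p>S5; S8-q>S10; S9-p>S11; S9-q>S8; S10-p>S5; S10-q>S3; S11-p>S11; S11-q>S12; S12-p>S0; S12-q>S10

Handle the two conditions separately and then intersect. One (4 states) tracks partial matches of the forbidden pattern `qqp`; the other (4 states) tracks the count of `q`s modulo 4. Each combined state is a pair, one component from each; accept when both components accept. After merging equivalent states the machine shrinks.
A 13-state machine:
          p    q  
>  S0     S0   S1 
   S1     S2   S3 
   S2     S2   S4 
 * S3     S5   S6 
 * S4     S7   S6 
   S5     S5   S5 
   S6     S5   S8 
 * S7     S7   S9 
   S8     S5  S10 
   S9    S11   S8 
   S10    S5   S3 
   S11   S11  S12 
   S12    S0  S10 
(> = start, * = accepting)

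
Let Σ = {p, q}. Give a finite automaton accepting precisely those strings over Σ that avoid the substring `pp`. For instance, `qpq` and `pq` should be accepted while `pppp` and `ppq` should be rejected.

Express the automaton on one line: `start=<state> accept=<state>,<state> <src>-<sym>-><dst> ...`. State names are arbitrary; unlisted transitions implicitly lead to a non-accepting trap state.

This is the complement of 'contains `pp`'. Use the same substring-matching states — A through C holding how much of `pp` has just been matched — but flip the accepting set: everything except the trap C accepts.
With 3 states:
       p  q 
>* A   B  A 
 * B   C  A 
   C   C  C 
(> = start, * = accepting)

start=A accept=A,B A-p->B A-q->A B-p->C B-q->A C-p->C C-q->C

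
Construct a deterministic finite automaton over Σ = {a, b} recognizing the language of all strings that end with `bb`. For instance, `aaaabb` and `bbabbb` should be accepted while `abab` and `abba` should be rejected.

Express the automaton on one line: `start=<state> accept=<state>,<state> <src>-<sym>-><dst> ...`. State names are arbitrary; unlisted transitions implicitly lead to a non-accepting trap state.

start=q0 accept=q2 q0-a->q0 q0-b->q1 q1-a->q0 q1-b->q2 q2-a->q0 q2-b->q2

Remember how much of `bb` the current input suffix matches. State q0 means no match yet; q1 means the last symbol is `b`; q2 means the last 2 symbols are `bb`. Only q2 accepts. On a mismatch, fall back to the longest proper suffix that is still a prefix of `bb`.
        a   b  
>  q0   q0  q1 
   q1   q0  q2 
 * q2   q0  q2 
(> = start, * = accepting)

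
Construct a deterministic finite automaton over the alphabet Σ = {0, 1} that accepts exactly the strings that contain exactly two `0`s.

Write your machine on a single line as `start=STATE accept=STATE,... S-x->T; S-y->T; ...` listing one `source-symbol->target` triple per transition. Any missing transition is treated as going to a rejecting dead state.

start=s0; accept=s2; s0-0->s1; s0-1->s0; s1-0->s2; s1-1->s1; s2-0->s3; s2-1->s2; s3-0->s3; s3-1->s3

Count `0`s, saturating at 3: states s0 through s2 mean 0 through 2 `0`s seen; s3 means more than 2. Each `0` increments (capped at s3); other symbols loop. Accept from {s2}.
With 4 states:
        0   1  
>  s0   s1  s0 
   s1   s2  s1 
 * s2   s3  s2 
   s3   s3  s3 
(> = start, * = accepting)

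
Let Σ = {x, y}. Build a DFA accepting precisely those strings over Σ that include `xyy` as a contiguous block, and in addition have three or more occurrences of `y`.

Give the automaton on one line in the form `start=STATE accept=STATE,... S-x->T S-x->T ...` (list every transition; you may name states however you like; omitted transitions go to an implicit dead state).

Build one automaton per condition and run them in lockstep. One (4 states) tracks whether and how much of `xyy` has been seen; the other (5 states) tracks the count of `y`s, saturating at 4. Each combined state is a pair, one component from each; accept when both components accept.
       x  y 
>  A   B  C 
   B   B  D 
   C   E  F 
   D   E  G 
   E   E  H 
   F   I  J 
   G   G  K 
   H   I  K 
   I   I  L 
   J   M  N 
 * K   K  O 
   L   M  O 
   M   M  P 
   N   Q  N 
 * O   O  O 
   P   Q  O 
   Q   Q  P 
(> = start, * = accepting)

start=A accept=K,O A-x->B A-y->C B-x->B B-y->D C-x->E C-y->F D-x->E D-y->G E-x->E E-y->H F-x->I F-y->J G-x->G G-y->K H-x->I H-y->K I-x->I I-y->L J-x->M J-y->N K-x->K K-y->O L-x->M L-y->O M-x->M M-y->P N-x->Q N-y->N O-x->O O-y->O P-x->Q P-y->O Q-x->Q Q-y->P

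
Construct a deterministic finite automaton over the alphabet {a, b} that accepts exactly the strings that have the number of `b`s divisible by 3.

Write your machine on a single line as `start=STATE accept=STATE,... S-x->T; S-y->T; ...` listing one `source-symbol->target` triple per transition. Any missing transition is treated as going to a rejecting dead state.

The only thing that matters is how many `b`s have appeared, reduced mod 3. Use one state per residue: S0 for 0, …, S2 for 2. Reading `b` moves to the next residue; anything else stays put. S0 is accepting.
A 3-state machine:
        a   b  
>* S0   S0  S1 
   S1   S1  S2 
   S2   S2  S0 
(> = start, * = accepting)

start=S0; accept=S0; S0-a->S0; S0-b->S1; S1-a->S1; S1-b->S2; S2-a->S2; S2-b->S0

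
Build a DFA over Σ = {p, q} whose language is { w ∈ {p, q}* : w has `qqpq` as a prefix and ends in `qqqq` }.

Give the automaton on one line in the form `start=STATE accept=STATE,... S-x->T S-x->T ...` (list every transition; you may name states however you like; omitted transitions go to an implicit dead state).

Run two small machines in parallel and take their product. The first has 6 states tracking whether the input so far still matches the prefix `qqpq`; the second has 5 states tracking how much of the suffix `qqqq` has currently been matched. A product state is a pair (one from each), accepting exactly when both do. After merging equivalent states the machine shrinks.
A 10-state machine:
        p   q  
>  s0   s1  s2 
   s1   s1  s1 
   s2   s1  s3 
   s3   s4  s1 
   s4   s1  s5 
   s5   s6  s7 
   s6   s6  s5 
   s7   s6  s8 
   s8   s6  s9 
 * s9   s6  s9 
(> = start, * = accepting)

start=s0 accept=s9 s0-p->s1 s0-q->s2 s1-p->s1 s1-q->s1 s2-p->s1 s2-q->s3 s3-p->s4 s3-q->s1 s4-p->s1 s4-q->s5 s5-p->s6 s5-q->s7 s6-p->s6 s6-q->s5 s7-p->s6 s7-q->s8 s8-p->s6 s8-q->s9 s9-p->s6 s9-q->s9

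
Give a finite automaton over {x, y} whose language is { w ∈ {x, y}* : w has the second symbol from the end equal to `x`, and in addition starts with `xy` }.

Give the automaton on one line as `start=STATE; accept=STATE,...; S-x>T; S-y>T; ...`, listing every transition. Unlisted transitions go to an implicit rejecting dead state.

start=q0; accept=q3,q6; q0-x>q1; q0-y>q2; q1-x>q2; q1-y>q3; q2-x>q2; q2-y>q2; q3-x>q4; q3-y>q5; q4-x>q6; q4-y>q3; q5-x>q4; q5-y>q5; q6-x>q6; q6-y>q3

Handle the two conditions separately and then intersect. The first has 7 states tracking the last 2 symbols read; the second has 4 states tracking whether the input so far still matches the prefix `xy`. A product state is a pair (one from each), accepting exactly when both do. Equivalent product states are then merged.
7 states suffice.
        x   y  
>  q0   q1  q2 
   q1   q2  q3 
   q2   q2  q2 
 * q3   q4  q5 
   q4   q6  q3 
   q5   q4  q5 
 * q6   q6  q3 
(> = start, * = accepting)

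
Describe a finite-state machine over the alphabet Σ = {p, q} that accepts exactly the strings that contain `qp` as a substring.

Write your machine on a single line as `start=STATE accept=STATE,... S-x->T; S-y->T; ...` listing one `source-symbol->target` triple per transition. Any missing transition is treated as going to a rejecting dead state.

Track how much of `qp` has been matched so far: state s0 is no progress, s2 is the absorbing accept state reached once `qp` has occurred. Intermediate states record partial matches; on a mismatch, fall back to the longest reusable overlap.
A 3-state machine:
        p   q  
>  s0   s0  s1 
   s1   s2  s1 
 * s2   s2  s2 
(> = start, * = accepting)

start=s0; accept=s2; s0-p->s0; s0-q->s1; s1-p->s2; s1-q->s1; s2-p->s2; s2-q->s2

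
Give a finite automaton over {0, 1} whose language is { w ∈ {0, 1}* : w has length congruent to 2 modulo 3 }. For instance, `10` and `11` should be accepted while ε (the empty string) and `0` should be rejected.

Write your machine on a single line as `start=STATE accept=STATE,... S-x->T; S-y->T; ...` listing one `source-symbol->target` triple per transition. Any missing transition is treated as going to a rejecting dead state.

start=A; accept=C; A-0->B; A-1->B; B-0->C; B-1->C; C-0->A; C-1->A

Count input length modulo 3: every symbol advances one step around the cycle A → B → C → A. Accept at C.
       0  1 
>  A   B  B 
   B   C  C 
 * C   A  A 
(> = start, * = accepting)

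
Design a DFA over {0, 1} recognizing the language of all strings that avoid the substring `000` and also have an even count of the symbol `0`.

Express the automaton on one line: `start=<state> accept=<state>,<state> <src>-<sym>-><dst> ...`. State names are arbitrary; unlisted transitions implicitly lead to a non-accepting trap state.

start=S0 accept=S0,S2,S5 S0-0->S1 S0-1->S0 S1-0->S2 S1-1->S3 S2-0->S4 S2-1->S0 S3-0->S5 S3-1->S3 S4-0->S4 S4-1->S4 S5-0->S6 S5-1->S0 S6-0->S4 S6-1->S3

Handle the two conditions separately and then intersect. The first has 4 states tracking partial matches of the forbidden pattern `000`; the second has 2 states tracking the count of `0`s modulo 2. A product state is a pair (one from each), accepting exactly when both do. After merging equivalent states the machine shrinks.
With 7 states:
        0   1  
>* S0   S1  S0 
   S1   S2  S3 
 * S2   S4  S0 
   S3   S5  S3 
   S4   S4  S4 
 * S5   S6  S0 
   S6   S4  S3 
(> = start, * = accepting)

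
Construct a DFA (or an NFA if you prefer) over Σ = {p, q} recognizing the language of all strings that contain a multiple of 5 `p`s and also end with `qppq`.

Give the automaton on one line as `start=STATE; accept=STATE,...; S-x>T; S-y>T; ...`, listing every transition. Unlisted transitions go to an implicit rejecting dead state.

start=S0; accept=S8; S0-p>S1; S0-q>S0; S1-p>S2; S1-q>S1; S2-p>S3; S2-q>S2; S3-p>S4; S3-q>S5; S4-p>S0; S4-q>S4; S5-p>S6; S5-q>S5; S6-p>S7; S6-q>S4; S7-p>S1; S7-q>S8; S8-p>S1; S8-q>S0

Run two small machines in parallel and take their product. One (5 states) tracks the count of `p`s modulo 5; the other (5 states) tracks how much of the suffix `qppq` has currently been matched. Each combined state is a pair, one component from each; accept when both components accept. After merging equivalent states the machine shrinks.
With 9 states:
        p   q  
>  S0   S1  S0 
   S1   S2  S1 
   S2   S3  S2 
   S3   S4  S5 
   S4   S0  S4 
   S5   S6  S5 
   S6   S7  S4 
   S7   S1  S8 
 * S8   S1  S0 
(> = start, * = accepting)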